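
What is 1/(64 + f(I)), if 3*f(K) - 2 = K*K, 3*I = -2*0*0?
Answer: 3/194 ≈ 0.015464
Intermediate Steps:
I = 0 (I = (-2*0*0)/3 = (0*0)/3 = (⅓)*0 = 0)
f(K) = ⅔ + K²/3 (f(K) = ⅔ + (K*K)/3 = ⅔ + K²/3)
1/(64 + f(I)) = 1/(64 + (⅔ + (⅓)*0²)) = 1/(64 + (⅔ + (⅓)*0)) = 1/(64 + (⅔ + 0)) = 1/(64 + ⅔) = 1/(194/3) = 3/194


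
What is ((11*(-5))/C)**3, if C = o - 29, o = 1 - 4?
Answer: 166375/32768 ≈ 5.0774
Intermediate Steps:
o = -3
C = -32 (C = -3 - 29 = -32)
((11*(-5))/C)**3 = ((11*(-5))/(-32))**3 = (-55*(-1/32))**3 = (55/32)**3 = 166375/32768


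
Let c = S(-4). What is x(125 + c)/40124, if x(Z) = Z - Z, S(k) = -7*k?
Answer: 0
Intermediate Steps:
c = 28 (c = -7*(-4) = 28)
x(Z) = 0
x(125 + c)/40124 = 0/40124 = 0*(1/40124) = 0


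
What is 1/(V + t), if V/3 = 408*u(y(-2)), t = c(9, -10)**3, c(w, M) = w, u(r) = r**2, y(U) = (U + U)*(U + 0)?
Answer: 1/79065 ≈ 1.2648e-5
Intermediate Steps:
y(U) = 2*U**2 (y(U) = (2*U)*U = 2*U**2)
t = 729 (t = 9**3 = 729)
V = 78336 (V = 3*(408*(2*(-2)**2)**2) = 3*(408*(2*4)**2) = 3*(408*8**2) = 3*(408*64) = 3*26112 = 78336)
1/(V + t) = 1/(78336 + 729) = 1/79065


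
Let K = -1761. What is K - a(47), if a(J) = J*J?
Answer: -3970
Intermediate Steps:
a(J) = J**2
K - a(47) = -1761 - 1*47**2 = -1761 - 1*2209 = -1761 - 2209 = -3970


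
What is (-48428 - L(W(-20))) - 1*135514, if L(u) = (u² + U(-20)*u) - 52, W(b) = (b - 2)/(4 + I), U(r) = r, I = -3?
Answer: -184814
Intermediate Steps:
W(b) = -2 + b (W(b) = (b - 2)/(4 - 3) = (-2 + b)/1 = (-2 + b)*1 = -2 + b)
L(u) = -52 + u² - 20*u (L(u) = (u² - 20*u) - 52 = -52 + u² - 20*u)
(-48428 - L(W(-20))) - 1*135514 = (-48428 - (-52 + (-2 - 20)² - 20*(-2 - 20))) - 1*135514 = (-48428 - (-52 + (-22)² - 20*(-22))) - 135514 = (-48428 - (-52 + 484 + 440)) - 135514 = (-48428 - 1*872) - 135514 = (-48428 - 872) - 135514 = -49300 - 135514 = -184814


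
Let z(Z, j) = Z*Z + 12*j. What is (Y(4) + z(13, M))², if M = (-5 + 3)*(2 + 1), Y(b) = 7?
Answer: 10816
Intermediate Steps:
M = -6 (M = -2*3 = -6)
z(Z, j) = Z² + 12*j
(Y(4) + z(13, M))² = (7 + (13² + 12*(-6)))² = (7 + (169 - 72))² = (7 + 97)² = 104² = 10816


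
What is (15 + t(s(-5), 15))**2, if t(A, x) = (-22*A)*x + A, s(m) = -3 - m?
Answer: 413449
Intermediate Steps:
t(A, x) = A - 22*A*x (t(A, x) = -22*A*x + A = A - 22*A*x)
(15 + t(s(-5), 15))**2 = (15 + (-3 - 1*(-5))*(1 - 22*15))**2 = (15 + (-3 + 5)*(1 - 330))**2 = (15 + 2*(-329))**2 = (15 - 658)**2 = (-643)**2 = 413449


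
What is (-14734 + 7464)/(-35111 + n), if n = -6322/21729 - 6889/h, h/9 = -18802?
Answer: 8910446230980/43033962494819 ≈ 0.20706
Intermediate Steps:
h = -169218 (h = 9*(-18802) = -169218)
n = -306701705/1225645974 (n = -6322/21729 - 6889/(-169218) = -6322*1/21729 - 6889*(-1/169218) = -6322/21729 + 6889/169218 = -306701705/1225645974 ≈ -0.25024)
(-14734 + 7464)/(-35111 + n) = (-14734 + 7464)/(-35111 - 306701705/1225645974) = -7270/(-43033962494819/1225645974) = -7270*(-1225645974/43033962494819) = 8910446230980/43033962494819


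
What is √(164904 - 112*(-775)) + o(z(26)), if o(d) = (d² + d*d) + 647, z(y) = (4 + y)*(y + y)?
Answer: 4867847 + 2*√62926 ≈ 4.8684e+6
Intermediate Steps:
z(y) = 2*y*(4 + y) (z(y) = (4 + y)*(2*y) = 2*y*(4 + y))
o(d) = 647 + 2*d² (o(d) = (d² + d²) + 647 = 2*d² + 647 = 647 + 2*d²)
√(164904 - 112*(-775)) + o(z(26)) = √(164904 - 112*(-775)) + (647 + 2*(2*26*(4 + 26))²) = √(164904 + 86800) + (647 + 2*(2*26*30)²) = √251704 + (647 + 2*1560²) = 2*√62926 + (647 + 2*2433600) = 2*√62926 + (647 + 4867200) = 2*√62926 + 4867847 = 4867847 + 2*√62926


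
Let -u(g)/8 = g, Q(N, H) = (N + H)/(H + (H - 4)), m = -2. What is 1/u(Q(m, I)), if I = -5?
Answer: -¼ ≈ -0.25000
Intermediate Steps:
Q(N, H) = (H + N)/(-4 + 2*H) (Q(N, H) = (H + N)/(H + (-4 + H)) = (H + N)/(-4 + 2*H))
u(g) = -8*g
1/u(Q(m, I)) = 1/(-4*(-5 - 2)/(-2 - 5)) = 1/(-4*(-7)/(-7)) = 1/(-4*(-1)*(-7)/7) = 1/(-8*½) = 1/(-4) = -¼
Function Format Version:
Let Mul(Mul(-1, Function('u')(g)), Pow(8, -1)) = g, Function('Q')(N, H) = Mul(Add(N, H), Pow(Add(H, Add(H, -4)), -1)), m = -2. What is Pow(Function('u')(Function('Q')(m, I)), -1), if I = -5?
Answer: Rational(-1, 4) ≈ -0.25000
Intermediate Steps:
Function('Q')(N, H) = Mul(Pow(Add(-4, Mul(2, H)), -1), Add(H, N)) (Function('Q')(N, H) = Mul(Add(H, N), Pow(Add(H, Add(-4, H)), -1)) = Mul(Add(H, N), Pow(Add(-4, Mul(2, H)), -1)) = Mul(Pow(Add(-4, Mul(2, H)), -1), Add(H, N)))
Function('u')(g) = Mul(-8, g)
Pow(Function('u')(Function('Q')(m, I)), -1) = Pow(Mul(-8, Mul(Rational(1, 2), Pow(Add(-2, -5), -1), Add(-5, -2))), -1) = Pow(Mul(-8, Mul(Rational(1, 2), Pow(-7, -1), -7)), -1) = Pow(Mul(-8, Mul(Rational(1, 2), Rational(-1, 7), -7)), -1) = Pow(Mul(-8, Rational(1, 2)), -1) = Pow(-4, -1) = Rational(-1, 4)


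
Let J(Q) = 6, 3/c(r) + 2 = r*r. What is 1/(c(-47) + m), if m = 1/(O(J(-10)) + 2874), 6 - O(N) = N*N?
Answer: 6276708/10739 ≈ 584.48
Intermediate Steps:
c(r) = 3/(-2 + r²) (c(r) = 3/(-2 + r*r) = 3/(-2 + r²))
O(N) = 6 - N² (O(N) = 6 - N*N = 6 - N²)
m = 1/2844 (m = 1/((6 - 1*6²) + 2874) = 1/((6 - 1*36) + 2874) = 1/((6 - 36) + 2874) = 1/(-30 + 2874) = 1/2844 ≈ 0.00035162)
1/(c(-47) + m) = 1/(3/(-2 + (-47)²) + 1/2844) = 1/(3/(-2 + 2209) + 1/2844) = 1/(3/2207 + 1/2844) = 1/(10739/6276708) = 6276708/10739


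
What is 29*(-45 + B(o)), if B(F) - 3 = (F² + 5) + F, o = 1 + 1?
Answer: -899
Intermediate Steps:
o = 2
B(F) = 8 + F + F² (B(F) = 3 + ((F² + 5) + F) = 3 + ((5 + F²) + F) = 3 + (5 + F + F²) = 8 + F + F²)
29*(-45 + B(o)) = 29*(-45 + (8 + 2 + 2²)) = 29*(-45 + (8 + 2 + 4)) = 29*(-45 + 14) = 29*(-31) = -899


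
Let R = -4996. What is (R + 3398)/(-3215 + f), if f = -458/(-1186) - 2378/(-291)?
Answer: 137877837/276656626 ≈ 0.49837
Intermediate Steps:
f = 1476793/172563 (f = -458*(-1/1186) - 2378*(-1/291) = 229/593 + 2378/291 = 1476793/172563 ≈ 8.5580)
(R + 3398)/(-3215 + f) = (-4996 + 3398)/(-3215 + 1476793/172563) = -1598/(-553313252/172563) = -1598*(-172563/553313252) = 137877837/276656626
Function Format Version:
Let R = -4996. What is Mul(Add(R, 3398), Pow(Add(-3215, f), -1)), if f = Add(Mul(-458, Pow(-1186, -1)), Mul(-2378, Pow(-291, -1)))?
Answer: Rational(137877837, 276656626) ≈ 0.49837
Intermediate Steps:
f = Rational(1476793, 172563) (f = Add(Mul(-458, Rational(-1, 1186)), Mul(-2378, Rational(-1, 291))) = Add(Rational(229, 593), Rational(2378, 291)) = Rational(1476793, 172563) ≈ 8.5580)
Mul(Add(R, 3398), Pow(Add(-3215, f), -1)) = Mul(Add(-4996, 3398), Pow(Add(-3215, Rational(1476793, 172563)), -1)) = Mul(-1598, Pow(Rational(-553313252, 172563), -1)) = Mul(-1598, Rational(-172563, 553313252)) = Rational(137877837, 276656626)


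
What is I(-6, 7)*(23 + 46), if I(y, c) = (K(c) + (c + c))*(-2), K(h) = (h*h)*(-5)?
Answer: 31878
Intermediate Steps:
K(h) = -5*h² (K(h) = h²*(-5) = -5*h²)
I(y, c) = -4*c + 10*c² (I(y, c) = (-5*c² + (c + c))*(-2) = (-5*c² + 2*c)*(-2) = -4*c + 10*c²)
I(-6, 7)*(23 + 46) = (2*7*(-2 + 5*7))*(23 + 46) = (2*7*(-2 + 35))*69 = (2*7*33)*69 = 462*69 = 31878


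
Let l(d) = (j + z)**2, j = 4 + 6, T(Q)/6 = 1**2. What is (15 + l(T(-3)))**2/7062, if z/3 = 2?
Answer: 73441/7062 ≈ 10.399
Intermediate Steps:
z = 6 (z = 3*2 = 6)
T(Q) = 6 (T(Q) = 6*1**2 = 6*1 = 6)
j = 10
l(d) = 256 (l(d) = (10 + 6)**2 = 16**2 = 256)
(15 + l(T(-3)))**2/7062 = (15 + 256)**2/7062 = 271**2*(1/7062) = 73441*(1/7062) = 73441/7062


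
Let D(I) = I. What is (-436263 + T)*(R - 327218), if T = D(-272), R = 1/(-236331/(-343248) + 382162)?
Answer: 6245846402611785318910/43725526169 ≈ 1.4284e+11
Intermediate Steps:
R = 114416/43725526169 (R = 1/(-236331*(-1/343248) + 382162) = 1/(78777/114416 + 382162) = 1/(43725526169/114416) = 114416/43725526169 ≈ 2.6167e-6)
T = -272
(-436263 + T)*(R - 327218) = (-436263 - 272)*(114416/43725526169 - 327218) = -436535*(-14307779221853426/43725526169) = 6245846402611785318910/43725526169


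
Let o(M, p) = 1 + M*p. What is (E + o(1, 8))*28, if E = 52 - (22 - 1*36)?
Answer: 2100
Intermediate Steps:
E = 66 (E = 52 - (22 - 36) = 52 - 1*(-14) = 52 + 14 = 66)
(E + o(1, 8))*28 = (66 + (1 + 1*8))*28 = (66 + (1 + 8))*28 = (66 + 9)*28 = 75*28 = 2100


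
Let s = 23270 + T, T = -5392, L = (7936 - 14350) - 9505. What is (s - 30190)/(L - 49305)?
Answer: 1539/8153 ≈ 0.18876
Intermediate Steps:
L = -15919 (L = -6414 - 9505 = -15919)
s = 17878 (s = 23270 - 5392 = 17878)
(s - 30190)/(L - 49305) = (17878 - 30190)/(-15919 - 49305) = -12312/(-65224) = -12312*(-1/65224) = 1539/8153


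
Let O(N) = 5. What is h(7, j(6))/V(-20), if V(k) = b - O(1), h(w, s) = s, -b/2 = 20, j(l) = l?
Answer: -2/15 ≈ -0.13333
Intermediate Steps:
b = -40 (b = -2*20 = -40)
V(k) = -45 (V(k) = -40 - 1*5 = -40 - 5 = -45)
h(7, j(6))/V(-20) = 6/(-45) = -1/45*6 = -2/15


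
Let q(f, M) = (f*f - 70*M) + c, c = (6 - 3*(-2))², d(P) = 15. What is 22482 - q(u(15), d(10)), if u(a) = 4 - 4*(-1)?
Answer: 23324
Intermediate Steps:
c = 144 (c = (6 + 6)² = 12² = 144)
u(a) = 8 (u(a) = 4 + 4 = 8)
q(f, M) = 144 + f² - 70*M (q(f, M) = (f*f - 70*M) + 144 = (f² - 70*M) + 144 = 144 + f² - 70*M)
22482 - q(u(15), d(10)) = 22482 - (144 + 8² - 70*15) = 22482 - (144 + 64 - 1050) = 22482 - 1*(-842) = 22482 + 842 = 23324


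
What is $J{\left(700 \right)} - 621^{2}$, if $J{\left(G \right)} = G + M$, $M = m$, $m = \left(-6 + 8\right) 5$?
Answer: $-384931$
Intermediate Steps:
$m = 10$ ($m = 2 \cdot 5 = 10$)
$M = 10$
$J{\left(G \right)} = 10 + G$ ($J{\left(G \right)} = G + 10 = 10 + G$)
$J{\left(700 \right)} - 621^{2} = \left(10 + 700\right) - 621^{2} = 710 - 385641 = -384931$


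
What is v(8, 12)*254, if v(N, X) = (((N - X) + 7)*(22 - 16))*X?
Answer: 54864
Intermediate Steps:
v(N, X) = X*(42 - 6*X + 6*N) (v(N, X) = ((7 + N - X)*6)*X = (42 - 6*X + 6*N)*X = X*(42 - 6*X + 6*N))
v(8, 12)*254 = (6*12*(7 + 8 - 1*12))*254 = (6*12*(7 + 8 - 12))*254 = (6*12*3)*254 = 216*254 = 54864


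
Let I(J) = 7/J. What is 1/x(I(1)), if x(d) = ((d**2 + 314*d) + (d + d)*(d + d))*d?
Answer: 1/17101 ≈ 5.8476e-5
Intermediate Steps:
x(d) = d*(5*d**2 + 314*d) (x(d) = ((d**2 + 314*d) + (2*d)*(2*d))*d = ((d**2 + 314*d) + 4*d**2)*d = (5*d**2 + 314*d)*d = d*(5*d**2 + 314*d))
1/x(I(1)) = 1/((7/1)**2*(314 + 5*(7/1))) = 1/((7*1)**2*(314 + 5*(7*1))) = 1/(7**2*(314 + 5*7)) = 1/(49*(314 + 35)) = 1/(49*349) = 1/17101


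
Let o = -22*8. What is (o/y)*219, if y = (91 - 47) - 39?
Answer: -38544/5 ≈ -7708.8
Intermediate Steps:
o = -176
y = 5 (y = 44 - 39 = 5)
(o/y)*219 = -176/5*219 = -38544/5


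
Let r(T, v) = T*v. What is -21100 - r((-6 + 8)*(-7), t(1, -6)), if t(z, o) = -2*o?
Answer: -20932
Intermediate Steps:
-21100 - r((-6 + 8)*(-7), t(1, -6)) = -21100 - (-6 + 8)*(-7)*(-2*(-6)) = -21100 - 2*(-7)*12 = -21100 - (-14)*12 = -21100 - 1*(-168) = -21100 + 168 = -20932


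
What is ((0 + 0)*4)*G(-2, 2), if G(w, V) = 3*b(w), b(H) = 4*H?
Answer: 0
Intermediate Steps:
G(w, V) = 12*w (G(w, V) = 3*(4*w) = 12*w)
((0 + 0)*4)*G(-2, 2) = ((0 + 0)*4)*(12*(-2)) = (0*4)*(-24) = 0*(-24) = 0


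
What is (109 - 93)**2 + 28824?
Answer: 29080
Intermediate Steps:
(109 - 93)**2 + 28824 = 16**2 + 28824 = 256 + 28824 = 29080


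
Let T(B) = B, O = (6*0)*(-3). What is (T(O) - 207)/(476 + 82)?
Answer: -23/62 ≈ -0.37097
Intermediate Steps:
O = 0 (O = 0*(-3) = 0)
(T(O) - 207)/(476 + 82) = (0 - 207)/(476 + 82) = -207/558 = -207*1/558 = -23/62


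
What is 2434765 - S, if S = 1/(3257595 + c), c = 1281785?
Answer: 11052323545699/4539380 ≈ 2.4348e+6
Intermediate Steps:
S = 1/4539380 (S = 1/(3257595 + 1281785) = 1/4539380 ≈ 2.2029e-7)
2434765 - S = 2434765 - 1*1/4539380 = 2434765 - 1/4539380 = 11052323545699/4539380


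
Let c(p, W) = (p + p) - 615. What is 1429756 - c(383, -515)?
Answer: 1429605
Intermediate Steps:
c(p, W) = -615 + 2*p (c(p, W) = 2*p - 615 = -615 + 2*p)
1429756 - c(383, -515) = 1429756 - (-615 + 2*383) = 1429756 - (-615 + 766) = 1429756 - 1*151 = 1429756 - 151 = 1429605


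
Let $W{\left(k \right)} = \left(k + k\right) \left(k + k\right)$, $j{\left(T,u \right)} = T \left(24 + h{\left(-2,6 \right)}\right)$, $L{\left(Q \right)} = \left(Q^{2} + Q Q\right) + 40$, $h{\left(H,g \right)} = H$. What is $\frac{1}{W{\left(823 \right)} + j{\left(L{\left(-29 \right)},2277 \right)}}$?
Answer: $\frac{1}{2747200} \approx 3.6401 \cdot 10^{-7}$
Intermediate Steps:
$L{\left(Q \right)} = 40 + 2 Q^{2}$ ($L{\left(Q \right)} = \left(Q^{2} + Q^{2}\right) + 40 = 2 Q^{2} + 40 = 40 + 2 Q^{2}$)
$j{\left(T,u \right)} = 22 T$ ($j{\left(T,u \right)} = T \left(24 - 2\right) = T 22 = 22 T$)
$W{\left(k \right)} = 4 k^{2}$ ($W{\left(k \right)} = 2 k 2 k = 4 k^{2}$)
$\frac{1}{W{\left(823 \right)} + j{\left(L{\left(-29 \right)},2277 \right)}} = \frac{1}{4 \cdot 823^{2} + 22 \left(40 + 2 \left(-29\right)^{2}\right)} = \frac{1}{4 \cdot 677329 + 22 \left(40 + 2 \cdot 841\right)} = \frac{1}{2709316 + 22 \left(40 + 1682\right)} = \frac{1}{2709316 + 22 \cdot 1722} = \frac{1}{2709316 + 37884} = \frac{1}{2747200}$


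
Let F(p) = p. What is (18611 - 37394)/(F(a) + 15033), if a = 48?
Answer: -6261/5027 ≈ -1.2455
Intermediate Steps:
(18611 - 37394)/(F(a) + 15033) = (18611 - 37394)/(48 + 15033) = -18783/15081 = -18783*1/15081 = -6261/5027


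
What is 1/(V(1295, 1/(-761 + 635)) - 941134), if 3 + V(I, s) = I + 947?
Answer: -1/938895 ≈ -1.0651e-6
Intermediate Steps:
V(I, s) = 944 + I (V(I, s) = -3 + (I + 947) = -3 + (947 + I) = 944 + I)
1/(V(1295, 1/(-761 + 635)) - 941134) = 1/((944 + 1295) - 941134) = 1/(2239 - 941134) = 1/(-938895) = -1/938895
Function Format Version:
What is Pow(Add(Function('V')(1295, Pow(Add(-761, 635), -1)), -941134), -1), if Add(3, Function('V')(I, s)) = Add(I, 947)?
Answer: Rational(-1, 938895) ≈ -1.0651e-6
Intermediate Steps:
Function('V')(I, s) = Add(944, I) (Function('V')(I, s) = Add(-3, Add(I, 947)) = Add(-3, Add(947, I)) = Add(944, I))
Pow(Add(Function('V')(1295, Pow(Add(-761, 635), -1)), -941134), -1) = Pow(Add(Add(944, 1295), -941134), -1) = Pow(Add(2239, -941134), -1) = Pow(-938895, -1) = Rational(-1, 938895)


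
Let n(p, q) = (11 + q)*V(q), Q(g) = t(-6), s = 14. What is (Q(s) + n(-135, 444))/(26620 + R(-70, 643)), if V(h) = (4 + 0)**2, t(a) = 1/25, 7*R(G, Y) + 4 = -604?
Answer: 1274007/4643300 ≈ 0.27438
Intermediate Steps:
R(G, Y) = -608/7 (R(G, Y) = -4/7 + (1/7)*(-604) = -4/7 - 604/7 = -608/7)
t(a) = 1/25
Q(g) = 1/25
V(h) = 16 (V(h) = 4**2 = 16)
n(p, q) = 176 + 16*q (n(p, q) = (11 + q)*16 = 176 + 16*q)
(Q(s) + n(-135, 444))/(26620 + R(-70, 643)) = (1/25 + (176 + 16*444))/(26620 - 608/7) = (1/25 + (176 + 7104))/(185732/7) = (1/25 + 7280)*(7/185732) = (182001/25)*(7/185732) = 1274007/4643300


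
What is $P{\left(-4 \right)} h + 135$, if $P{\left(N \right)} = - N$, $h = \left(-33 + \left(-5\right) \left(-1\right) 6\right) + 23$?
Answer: $215$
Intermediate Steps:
$h = 20$ ($h = \left(-33 + 5 \cdot 6\right) + 23 = \left(-33 + 30\right) + 23 = -3 + 23 = 20$)
$P{\left(-4 \right)} h + 135 = \left(-1\right) \left(-4\right) 20 + 135 = 4 \cdot 20 + 135 = 80 + 135 = 215$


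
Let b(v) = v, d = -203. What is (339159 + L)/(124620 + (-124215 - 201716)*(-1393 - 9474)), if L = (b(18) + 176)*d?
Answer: 299777/3542016797 ≈ 8.4635e-5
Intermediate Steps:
L = -39382 (L = (18 + 176)*(-203) = 194*(-203) = -39382)
(339159 + L)/(124620 + (-124215 - 201716)*(-1393 - 9474)) = (339159 - 39382)/(124620 + (-124215 - 201716)*(-1393 - 9474)) = 299777/(124620 - 325931*(-10867)) = 299777/(124620 + 3541892177) = 299777/3542016797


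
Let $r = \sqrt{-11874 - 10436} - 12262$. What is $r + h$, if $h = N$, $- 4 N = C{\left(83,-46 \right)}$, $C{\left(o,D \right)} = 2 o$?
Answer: $- \frac{24607}{2} + i \sqrt{22310} \approx -12304.0 + 149.37 i$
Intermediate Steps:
$N = - \frac{83}{2}$ ($N = - \frac{2 \cdot 83}{4} = \left(- \frac{1}{4}\right) 166 = - \frac{83}{2} \approx -41.5$)
$h = - \frac{83}{2} \approx -41.5$
$r = -12262 + i \sqrt{22310}$ ($r = \sqrt{-22310} - 12262 = i \sqrt{22310} - 12262 = -12262 + i \sqrt{22310} \approx -12262.0 + 149.37 i$)
$r + h = \left(-12262 + i \sqrt{22310}\right) - \frac{83}{2} = - \frac{24607}{2} + i \sqrt{22310}$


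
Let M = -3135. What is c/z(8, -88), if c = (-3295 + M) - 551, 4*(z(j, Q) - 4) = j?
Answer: -2327/2 ≈ -1163.5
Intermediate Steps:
z(j, Q) = 4 + j/4
c = -6981 (c = (-3295 - 3135) - 551 = -6430 - 551 = -6981)
c/z(8, -88) = -6981/(4 + (¼)*8) = -6981/(4 + 2) = -6981/6 = -6981*⅙ = -2327/2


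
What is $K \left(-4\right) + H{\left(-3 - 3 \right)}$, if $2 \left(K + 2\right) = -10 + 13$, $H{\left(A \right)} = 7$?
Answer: $9$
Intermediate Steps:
$K = - \frac{1}{2}$ ($K = -2 + \frac{-10 + 13}{2} = -2 + \frac{1}{2} \cdot 3 = -2 + \frac{3}{2} = - \frac{1}{2} \approx -0.5$)
$K \left(-4\right) + H{\left(-3 - 3 \right)} = \left(- \frac{1}{2}\right) \left(-4\right) + 7 = 2 + 7 = 9$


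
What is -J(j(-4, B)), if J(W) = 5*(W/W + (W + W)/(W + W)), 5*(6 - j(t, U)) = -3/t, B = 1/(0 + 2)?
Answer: -10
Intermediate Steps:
B = 1/2 ≈ 0.50000
j(t, U) = 6 + 3/(5*t) (j(t, U) = 6 - (-3)/(5*t) = 6 + 3/(5*t))
J(W) = 10 (J(W) = 5*(1 + (2*W)/((2*W))) = 5*(1 + (2*W)*(1/(2*W))) = 5*(1 + 1) = 5*2 = 10)
-J(j(-4, B)) = -1*10 = -10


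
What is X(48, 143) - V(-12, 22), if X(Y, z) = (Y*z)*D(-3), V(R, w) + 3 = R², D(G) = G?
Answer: -20733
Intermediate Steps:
V(R, w) = -3 + R²
X(Y, z) = -3*Y*z (X(Y, z) = (Y*z)*(-3) = -3*Y*z)
X(48, 143) - V(-12, 22) = -3*48*143 - (-3 + (-12)²) = -20592 - (-3 + 144) = -20592 - 1*141 = -20592 - 141 = -20733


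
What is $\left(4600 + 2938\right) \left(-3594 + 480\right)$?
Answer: $-23473332$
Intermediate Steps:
$\left(4600 + 2938\right) \left(-3594 + 480\right) = 7538 \left(-3114\right) = -23473332$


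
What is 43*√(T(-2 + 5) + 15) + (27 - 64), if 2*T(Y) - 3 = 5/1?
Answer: -37 + 43*√19 ≈ 150.43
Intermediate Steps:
T(Y) = 4 (T(Y) = 3/2 + (5/1)/2 = 3/2 + (5*1)/2 = 3/2 + (½)*5 = 3/2 + 5/2 = 4)
43*√(T(-2 + 5) + 15) + (27 - 64) = 43*√(4 + 15) + (27 - 64) = 43*√19 - 37 = -37 + 43*√19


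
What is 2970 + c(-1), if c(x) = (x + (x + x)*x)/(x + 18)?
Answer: 50491/17 ≈ 2970.1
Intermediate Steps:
c(x) = (x + 2*x²)/(18 + x) (c(x) = (x + (2*x)*x)/(18 + x) = (x + 2*x²)/(18 + x))
2970 + c(-1) = 2970 - (1 + 2*(-1))/(18 - 1) = 2970 - 1*(1 - 2)/17 = 2970 - 1*1/17*(-1) = 2970 + 1/17 = 50491/17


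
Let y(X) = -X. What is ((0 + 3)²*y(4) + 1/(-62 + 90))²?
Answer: 1014049/784 ≈ 1293.4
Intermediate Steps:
((0 + 3)²*y(4) + 1/(-62 + 90))² = ((0 + 3)²*(-1*4) + 1/(-62 + 90))² = (3²*(-4) + 1/28)² = (9*(-4) + 1/28)² = (-36 + 1/28)² = (-1007/28)² = 1014049/784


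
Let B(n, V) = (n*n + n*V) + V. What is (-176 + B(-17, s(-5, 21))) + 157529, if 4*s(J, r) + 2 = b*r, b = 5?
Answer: 157230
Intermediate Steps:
s(J, r) = -1/2 + 5*r/4 (s(J, r) = -1/2 + (5*r)/4 = -1/2 + 5*r/4)
B(n, V) = V + n**2 + V*n (B(n, V) = (n**2 + V*n) + V = V + n**2 + V*n)
(-176 + B(-17, s(-5, 21))) + 157529 = (-176 + ((-1/2 + (5/4)*21) + (-17)**2 + (-1/2 + (5/4)*21)*(-17))) + 157529 = (-176 + ((-1/2 + 105/4) + 289 + (-1/2 + 105/4)*(-17))) + 157529 = (-176 + (103/4 + 289 + (103/4)*(-17))) + 157529 = (-176 + (103/4 + 289 - 1751/4)) + 157529 = (-176 - 123) + 157529 = -299 + 157529 = 157230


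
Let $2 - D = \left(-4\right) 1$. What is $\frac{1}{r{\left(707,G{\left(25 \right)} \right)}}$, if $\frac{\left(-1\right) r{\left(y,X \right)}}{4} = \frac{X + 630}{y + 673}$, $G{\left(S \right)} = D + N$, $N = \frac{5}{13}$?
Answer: $- \frac{4485}{8273} \approx -0.54212$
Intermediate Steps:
$D = 6$ ($D = 2 - \left(-4\right) 1 = 2 - -4 = 2 + 4 = 6$)
$N = \frac{5}{13}$ ($N = 5 \cdot \frac{1}{13} = \frac{5}{13} \approx 0.38462$)
$G{\left(S \right)} = \frac{83}{13}$ ($G{\left(S \right)} = 6 + \frac{5}{13} = \frac{83}{13}$)
$r{\left(y,X \right)} = - \frac{4 \left(630 + X\right)}{673 + y}$ ($r{\left(y,X \right)} = - 4 \frac{X + 630}{y + 673} = - 4 \frac{630 + X}{673 + y} = - \frac{4 \left(630 + X\right)}{673 + y}$)
$\frac{1}{r{\left(707,G{\left(25 \right)} \right)}} = \frac{1}{4 \frac{1}{673 + 707} \left(-630 - \frac{83}{13}\right)} = \frac{1}{4 \cdot \frac{1}{1380} \left(-630 - \frac{83}{13}\right)} = \frac{1}{4 \cdot \frac{1}{1380} \left(- \frac{8273}{13}\right)} = \frac{1}{- \frac{8273}{4485}} = - \frac{4485}{8273}$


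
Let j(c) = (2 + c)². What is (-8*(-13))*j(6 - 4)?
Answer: 1664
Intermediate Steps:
(-8*(-13))*j(6 - 4) = (-8*(-13))*(2 + (6 - 4))² = 104*(2 + 2)² = 104*4² = 104*16 = 1664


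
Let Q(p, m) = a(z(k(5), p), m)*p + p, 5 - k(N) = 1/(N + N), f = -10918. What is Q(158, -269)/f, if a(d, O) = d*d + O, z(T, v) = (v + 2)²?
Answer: -51773418828/5459 ≈ -9.4840e+6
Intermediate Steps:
k(N) = 5 - 1/(2*N) (k(N) = 5 - 1/(N + N) = 5 - 1/(2*N))
z(T, v) = (2 + v)²
a(d, O) = O + d² (a(d, O) = d² + O = O + d²)
Q(p, m) = p + p*(m + (2 + p)⁴) (Q(p, m) = (m + ((2 + p)²)²)*p + p = (m + (2 + p)⁴)*p + p = p*(m + (2 + p)⁴) + p = p + p*(m + (2 + p)⁴))
Q(158, -269)/f = (158*(1 - 269 + (2 + 158)⁴))/(-10918) = (158*(1 - 269 + 160⁴))*(-1/10918) = (158*(1 - 269 + 655360000))*(-1/10918) = (158*655359732)*(-1/10918) = 103546837656*(-1/10918) = -51773418828/5459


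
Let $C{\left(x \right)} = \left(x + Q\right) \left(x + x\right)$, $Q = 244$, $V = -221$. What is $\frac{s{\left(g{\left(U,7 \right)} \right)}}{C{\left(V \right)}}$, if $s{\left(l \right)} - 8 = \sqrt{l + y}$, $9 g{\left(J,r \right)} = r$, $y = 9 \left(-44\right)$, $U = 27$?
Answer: $- \frac{4}{5083} - \frac{i \sqrt{3557}}{30498} \approx -0.00078694 - 0.0019556 i$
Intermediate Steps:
$y = -396$
$g{\left(J,r \right)} = \frac{r}{9}$
$C{\left(x \right)} = 2 x \left(244 + x\right)$ ($C{\left(x \right)} = \left(x + 244\right) \left(x + x\right) = \left(244 + x\right) 2 x = 2 x \left(244 + x\right)$)
$s{\left(l \right)} = 8 + \sqrt{-396 + l}$ ($s{\left(l \right)} = 8 + \sqrt{l - 396} = 8 + \sqrt{-396 + l}$)
$\frac{s{\left(g{\left(U,7 \right)} \right)}}{C{\left(V \right)}} = \frac{8 + \sqrt{-396 + \frac{1}{9} \cdot 7}}{2 \left(-221\right) \left(244 - 221\right)} = \frac{8 + \sqrt{-396 + \frac{7}{9}}}{2 \left(-221\right) 23} = \frac{8 + \sqrt{- \frac{3557}{9}}}{-10166} = \left(8 + \frac{i \sqrt{3557}}{3}\right) \left(- \frac{1}{10166}\right) = - \frac{4}{5083} - \frac{i \sqrt{3557}}{30498}$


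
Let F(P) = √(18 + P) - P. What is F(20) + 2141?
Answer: 2121 + √38 ≈ 2127.2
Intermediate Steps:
F(20) + 2141 = (√(18 + 20) - 1*20) + 2141 = (√38 - 20) + 2141 = (-20 + √38) + 2141 = 2121 + √38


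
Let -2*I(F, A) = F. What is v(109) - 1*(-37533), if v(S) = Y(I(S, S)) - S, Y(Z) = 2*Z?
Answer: 37315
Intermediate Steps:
I(F, A) = -F/2
v(S) = -2*S (v(S) = 2*(-S/2) - S = -S - S = -2*S)
v(109) - 1*(-37533) = -2*109 - 1*(-37533) = -218 + 37533 = 37315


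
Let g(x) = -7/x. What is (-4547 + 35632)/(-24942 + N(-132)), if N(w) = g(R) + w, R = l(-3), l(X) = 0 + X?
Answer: -18651/15043 ≈ -1.2398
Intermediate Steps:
l(X) = X
R = -3
N(w) = 7/3 + w (N(w) = -7/(-3) + w = -7*(-1/3) + w = 7/3 + w)
(-4547 + 35632)/(-24942 + N(-132)) = (-4547 + 35632)/(-24942 + (7/3 - 132)) = 31085/(-24942 - 389/3) = 31085/(-75215/3) = 31085*(-3/75215) = -18651/15043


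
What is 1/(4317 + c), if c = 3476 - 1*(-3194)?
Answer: 1/10987 ≈ 9.1017e-5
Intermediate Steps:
c = 6670 (c = 3476 + 3194 = 6670)
1/(4317 + c) = 1/(4317 + 6670) = 1/10987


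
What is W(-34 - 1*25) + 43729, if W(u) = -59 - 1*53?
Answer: 43617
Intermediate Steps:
W(u) = -112 (W(u) = -59 - 53 = -112)
W(-34 - 1*25) + 43729 = -112 + 43729 = 43617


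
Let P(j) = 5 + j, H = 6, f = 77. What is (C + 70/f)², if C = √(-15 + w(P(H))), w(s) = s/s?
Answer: -1594/121 + 20*I*√14/11 ≈ -13.174 + 6.803*I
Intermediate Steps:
w(s) = 1
C = I*√14 (C = √(-15 + 1) = √(-14) = I*√14 ≈ 3.7417*I)
(C + 70/f)² = (I*√14 + 70/77)² = (I*√14 + 70*(1/77))² = (I*√14 + 10/11)² = (10/11 + I*√14)²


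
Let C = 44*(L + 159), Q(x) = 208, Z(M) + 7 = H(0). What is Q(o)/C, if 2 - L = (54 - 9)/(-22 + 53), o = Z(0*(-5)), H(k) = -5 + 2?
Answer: 806/27203 ≈ 0.029629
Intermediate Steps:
H(k) = -3
Z(M) = -10 (Z(M) = -7 - 3 = -10)
o = -10
L = 17/31 (L = 2 - (54 - 9)/(-22 + 53) = 2 - 45/31 = 17/31 ≈ 0.54839)
C = 217624/31 (C = 44*(17/31 + 159) = 44*(4946/31) = 217624/31 ≈ 7020.1)
Q(o)/C = 208/(217624/31) = 208*(31/217624) = 806/27203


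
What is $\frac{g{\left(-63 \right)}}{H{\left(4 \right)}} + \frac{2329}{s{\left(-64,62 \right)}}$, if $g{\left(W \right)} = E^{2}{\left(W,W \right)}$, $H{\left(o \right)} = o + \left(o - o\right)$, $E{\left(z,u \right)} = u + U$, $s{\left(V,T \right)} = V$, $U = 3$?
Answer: $\frac{55271}{64} \approx 863.61$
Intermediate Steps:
$E{\left(z,u \right)} = 3 + u$ ($E{\left(z,u \right)} = u + 3 = 3 + u$)
$H{\left(o \right)} = o$ ($H{\left(o \right)} = o + 0 = o$)
$g{\left(W \right)} = \left(3 + W\right)^{2}$
$\frac{g{\left(-63 \right)}}{H{\left(4 \right)}} + \frac{2329}{s{\left(-64,62 \right)}} = \frac{\left(3 - 63\right)^{2}}{4} + \frac{2329}{-64} = \left(-60\right)^{2} \cdot \frac{1}{4} + 2329 \left(- \frac{1}{64}\right) = 3600 \cdot \frac{1}{4} - \frac{2329}{64} = 900 - \frac{2329}{64} = \frac{55271}{64}$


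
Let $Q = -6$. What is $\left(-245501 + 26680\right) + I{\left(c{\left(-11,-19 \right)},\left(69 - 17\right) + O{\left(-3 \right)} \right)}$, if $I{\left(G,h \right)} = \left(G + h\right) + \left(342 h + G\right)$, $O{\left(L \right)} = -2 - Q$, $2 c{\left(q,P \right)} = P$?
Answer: $-199632$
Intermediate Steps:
$c{\left(q,P \right)} = \frac{P}{2}$
$O{\left(L \right)} = 4$ ($O{\left(L \right)} = -2 - -6 = -2 + 6 = 4$)
$I{\left(G,h \right)} = 2 G + 343 h$ ($I{\left(G,h \right)} = \left(G + h\right) + \left(G + 342 h\right) = 2 G + 343 h$)
$\left(-245501 + 26680\right) + I{\left(c{\left(-11,-19 \right)},\left(69 - 17\right) + O{\left(-3 \right)} \right)} = \left(-245501 + 26680\right) + \left(2 \cdot \frac{1}{2} \left(-19\right) + 343 \left(\left(69 - 17\right) + 4\right)\right) = -218821 + \left(2 \left(- \frac{19}{2}\right) + 343 \left(52 + 4\right)\right) = -218821 + \left(-19 + 343 \cdot 56\right) = -218821 + \left(-19 + 19208\right) = -218821 + 19189 = -199632$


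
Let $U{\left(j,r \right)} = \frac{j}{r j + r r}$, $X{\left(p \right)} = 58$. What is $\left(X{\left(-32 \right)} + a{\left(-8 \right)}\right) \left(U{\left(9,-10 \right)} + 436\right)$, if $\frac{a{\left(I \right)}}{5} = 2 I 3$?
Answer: $- \frac{397579}{5} \approx -79516.0$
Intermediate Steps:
$a{\left(I \right)} = 30 I$ ($a{\left(I \right)} = 5 \cdot 2 I 3 = 5 \cdot 6 I = 30 I$)
$U{\left(j,r \right)} = \frac{j}{r^{2} + j r}$ ($U{\left(j,r \right)} = \frac{j}{j r + r^{2}} = \frac{j}{r^{2} + j r}$)
$\left(X{\left(-32 \right)} + a{\left(-8 \right)}\right) \left(U{\left(9,-10 \right)} + 436\right) = \left(58 + 30 \left(-8\right)\right) \left(\frac{9}{\left(-10\right) \left(9 - 10\right)} + 436\right) = \left(58 - 240\right) \left(9 \left(- \frac{1}{10}\right) \frac{1}{-1} + 436\right) = - 182 \left(9 \left(- \frac{1}{10}\right) \left(-1\right) + 436\right) = - 182 \left(\frac{9}{10} + 436\right) = \left(-182\right) \frac{4369}{10} = - \frac{397579}{5}$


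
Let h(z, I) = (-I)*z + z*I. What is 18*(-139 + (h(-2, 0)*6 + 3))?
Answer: -2448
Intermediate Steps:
h(z, I) = 0 (h(z, I) = -I*z + I*z = 0)
18*(-139 + (h(-2, 0)*6 + 3)) = 18*(-139 + (0*6 + 3)) = 18*(-139 + (0 + 3)) = 18*(-139 + 3) = 18*(-136) = -2448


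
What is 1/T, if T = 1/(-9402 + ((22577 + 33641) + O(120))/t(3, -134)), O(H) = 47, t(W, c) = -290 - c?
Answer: -507659/52 ≈ -9762.7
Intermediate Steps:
T = -52/507659 (T = 1/(-9402 + ((22577 + 33641) + 47)/(-290 - 1*(-134))) = 1/(-9402 + (56218 + 47)/(-290 + 134)) = 1/(-9402 + 56265/(-156)) = 1/(-9402 + 56265*(-1/156)) = 1/(-9402 - 18755/52) = 1/(-507659/52) = -52/507659 ≈ -0.00010243)
1/T = 1/(-52/507659) = -507659/52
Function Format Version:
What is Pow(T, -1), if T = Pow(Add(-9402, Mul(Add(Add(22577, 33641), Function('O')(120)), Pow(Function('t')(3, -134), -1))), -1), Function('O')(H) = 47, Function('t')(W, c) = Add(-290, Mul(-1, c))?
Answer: Rational(-507659, 52) ≈ -9762.7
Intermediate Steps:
T = Rational(-52, 507659) (T = Pow(Add(-9402, Mul(Add(Add(22577, 33641), 47), Pow(Add(-290, Mul(-1, -134)), -1))), -1) = Pow(Add(-9402, Mul(Add(56218, 47), Pow(Add(-290, 134), -1))), -1) = Pow(Add(-9402, Mul(56265, Pow(-156, -1))), -1) = Pow(Add(-9402, Mul(56265, Rational(-1, 156))), -1) = Pow(Add(-9402, Rational(-18755, 52)), -1) = Pow(Rational(-507659, 52), -1) = Rational(-52, 507659) ≈ -0.00010243)
Pow(T, -1) = Pow(Rational(-52, 507659), -1) = Rational(-507659, 52)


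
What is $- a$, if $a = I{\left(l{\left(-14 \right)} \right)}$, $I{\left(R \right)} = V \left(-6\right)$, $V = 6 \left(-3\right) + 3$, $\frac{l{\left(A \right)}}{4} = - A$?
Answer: $-90$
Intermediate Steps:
$l{\left(A \right)} = - 4 A$ ($l{\left(A \right)} = 4 \left(- A\right) = - 4 A$)
$V = -15$ ($V = -18 + 3 = -15$)
$I{\left(R \right)} = 90$ ($I{\left(R \right)} = \left(-15\right) \left(-6\right) = 90$)
$a = 90$
$- a = \left(-1\right) 90 = -90$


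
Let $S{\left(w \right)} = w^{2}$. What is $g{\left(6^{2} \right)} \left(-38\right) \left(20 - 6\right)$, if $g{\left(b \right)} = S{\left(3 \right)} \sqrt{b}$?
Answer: $-28728$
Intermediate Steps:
$g{\left(b \right)} = 9 \sqrt{b}$ ($g{\left(b \right)} = 3^{2} \sqrt{b} = 9 \sqrt{b}$)
$g{\left(6^{2} \right)} \left(-38\right) \left(20 - 6\right) = 9 \sqrt{6^{2}} \left(-38\right) \left(20 - 6\right) = 9 \sqrt{36} \left(-38\right) \left(20 - 6\right) = 9 \cdot 6 \left(-38\right) 14 = 54 \left(-38\right) 14 = \left(-2052\right) 14 = -28728$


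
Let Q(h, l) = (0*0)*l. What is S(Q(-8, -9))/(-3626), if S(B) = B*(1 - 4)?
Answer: 0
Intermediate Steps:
Q(h, l) = 0 (Q(h, l) = 0*l = 0)
S(B) = -3*B (S(B) = B*(-3) = -3*B)
S(Q(-8, -9))/(-3626) = -3*0/(-3626) = 0*(-1/3626) = 0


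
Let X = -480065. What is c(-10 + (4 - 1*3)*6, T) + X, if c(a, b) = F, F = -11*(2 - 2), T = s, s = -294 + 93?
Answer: -480065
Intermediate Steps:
s = -201
T = -201
F = 0 (F = -11*0 = 0)
c(a, b) = 0
c(-10 + (4 - 1*3)*6, T) + X = 0 - 480065 = -480065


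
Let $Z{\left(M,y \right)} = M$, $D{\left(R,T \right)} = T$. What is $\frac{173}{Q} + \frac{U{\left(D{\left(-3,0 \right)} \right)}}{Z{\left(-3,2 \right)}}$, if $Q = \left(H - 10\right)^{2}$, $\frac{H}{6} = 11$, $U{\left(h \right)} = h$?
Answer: $\frac{173}{3136} \approx 0.055166$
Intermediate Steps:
$H = 66$ ($H = 6 \cdot 11 = 66$)
$Q = 3136$ ($Q = \left(66 - 10\right)^{2} = 56^{2} = 3136$)
$\frac{173}{Q} + \frac{U{\left(D{\left(-3,0 \right)} \right)}}{Z{\left(-3,2 \right)}} = \frac{173}{3136} + \frac{0}{-3} = 173 \cdot \frac{1}{3136} + 0 \left(- \frac{1}{3}\right) = \frac{173}{3136} + 0 = \frac{173}{3136}$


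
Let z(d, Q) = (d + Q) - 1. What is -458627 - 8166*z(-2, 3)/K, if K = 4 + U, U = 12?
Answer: -458627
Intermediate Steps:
z(d, Q) = -1 + Q + d (z(d, Q) = (Q + d) - 1 = -1 + Q + d)
K = 16 (K = 4 + 12 = 16)
-458627 - 8166*z(-2, 3)/K = -458627 - 8166*(-1 + 3 - 2)/16 = -458627 - 8166*0*(1/16) = -458627 - 8166*0 = -458627 - 1*0 = -458627 + 0 = -458627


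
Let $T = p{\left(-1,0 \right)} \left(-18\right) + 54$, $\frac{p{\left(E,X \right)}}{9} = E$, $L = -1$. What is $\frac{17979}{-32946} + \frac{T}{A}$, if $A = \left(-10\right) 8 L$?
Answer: $\frac{59146}{27455} \approx 2.1543$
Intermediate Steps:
$p{\left(E,X \right)} = 9 E$
$A = 80$ ($A = \left(-10\right) 8 \left(-1\right) = \left(-80\right) \left(-1\right) = 80$)
$T = 216$ ($T = 9 \left(-1\right) \left(-18\right) + 54 = \left(-9\right) \left(-18\right) + 54 = 162 + 54 = 216$)
$\frac{17979}{-32946} + \frac{T}{A} = \frac{17979}{-32946} + \frac{216}{80} = 17979 \left(- \frac{1}{32946}\right) + 216 \cdot \frac{1}{80} = - \frac{5993}{10982} + \frac{27}{10} = \frac{59146}{27455}$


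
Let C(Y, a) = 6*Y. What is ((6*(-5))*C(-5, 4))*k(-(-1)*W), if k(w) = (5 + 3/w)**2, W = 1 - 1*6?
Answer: 17424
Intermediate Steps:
W = -5 (W = 1 - 6 = -5)
((6*(-5))*C(-5, 4))*k(-(-1)*W) = ((6*(-5))*(6*(-5)))*((3 + 5*(-(-1)*(-5)))**2/(-(-1)*(-5))**2) = (-30*(-30))*((3 + 5*(-1*5))**2/(-1*5)**2) = 900*((3 + 5*(-5))**2/(-5)**2) = 900*((3 - 25)**2/25) = 900*((1/25)*(-22)**2) = 900*((1/25)*484) = 900*(484/25) = 17424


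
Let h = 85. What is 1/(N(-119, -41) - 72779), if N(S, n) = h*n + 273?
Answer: -1/75991 ≈ -1.3159e-5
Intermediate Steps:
N(S, n) = 273 + 85*n (N(S, n) = 85*n + 273 = 273 + 85*n)
1/(N(-119, -41) - 72779) = 1/((273 + 85*(-41)) - 72779) = 1/((273 - 3485) - 72779) = 1/(-3212 - 72779) = 1/(-75991) = -1/75991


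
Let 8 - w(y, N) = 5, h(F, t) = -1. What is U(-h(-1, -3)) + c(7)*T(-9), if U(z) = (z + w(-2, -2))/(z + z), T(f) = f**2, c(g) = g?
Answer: 569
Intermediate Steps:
w(y, N) = 3 (w(y, N) = 8 - 1*5 = 8 - 5 = 3)
U(z) = (3 + z)/(2*z) (U(z) = (z + 3)/(z + z) = (3 + z)/((2*z)) = (3 + z)*(1/(2*z)) = (3 + z)/(2*z))
U(-h(-1, -3)) + c(7)*T(-9) = (3 - 1*(-1))/(2*((-1*(-1)))) + 7*(-9)**2 = (1/2)*(3 + 1)/1 + 7*81 = (1/2)*1*4 + 567 = 2 + 567 = 569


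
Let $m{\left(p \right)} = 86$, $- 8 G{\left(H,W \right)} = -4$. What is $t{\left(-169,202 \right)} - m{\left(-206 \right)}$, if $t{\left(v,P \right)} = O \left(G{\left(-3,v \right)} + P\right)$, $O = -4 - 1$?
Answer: $- \frac{2197}{2} \approx -1098.5$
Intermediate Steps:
$G{\left(H,W \right)} = \frac{1}{2}$ ($G{\left(H,W \right)} = \left(- \frac{1}{8}\right) \left(-4\right) = \frac{1}{2}$)
$O = -5$ ($O = -4 - 1 = -5$)
$t{\left(v,P \right)} = - \frac{5}{2} - 5 P$ ($t{\left(v,P \right)} = - 5 \left(\frac{1}{2} + P\right) = - \frac{5}{2} - 5 P$)
$t{\left(-169,202 \right)} - m{\left(-206 \right)} = \left(- \frac{5}{2} - 1010\right) - 86 = - \frac{2025}{2} - 86 = - \frac{2197}{2}$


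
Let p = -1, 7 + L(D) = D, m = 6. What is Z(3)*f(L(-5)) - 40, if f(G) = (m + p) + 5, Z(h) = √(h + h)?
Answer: -40 + 10*√6 ≈ -15.505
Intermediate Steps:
L(D) = -7 + D
Z(h) = √2*√h (Z(h) = √(2*h) = √2*√h)
f(G) = 10 (f(G) = (6 - 1) + 5 = 5 + 5 = 10)
Z(3)*f(L(-5)) - 40 = (√2*√3)*10 - 40 = √6*10 - 40 = 10*√6 - 40 = -40 + 10*√6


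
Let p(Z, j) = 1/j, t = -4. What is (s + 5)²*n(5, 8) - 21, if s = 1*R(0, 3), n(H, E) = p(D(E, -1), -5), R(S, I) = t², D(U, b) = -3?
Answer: -546/5 ≈ -109.20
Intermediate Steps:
R(S, I) = 16 (R(S, I) = (-4)² = 16)
n(H, E) = -⅕ (n(H, E) = 1/(-5) = -⅕)
s = 16 (s = 1*16 = 16)
(s + 5)²*n(5, 8) - 21 = (16 + 5)²*(-⅕) - 21 = 21²*(-⅕) - 21 = 441*(-⅕) - 21 = -441/5 - 21 = -546/5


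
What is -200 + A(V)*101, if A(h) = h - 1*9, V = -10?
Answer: -2119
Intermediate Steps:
A(h) = -9 + h (A(h) = h - 9 = -9 + h)
-200 + A(V)*101 = -200 + (-9 - 10)*101 = -200 - 19*101 = -200 - 1919 = -2119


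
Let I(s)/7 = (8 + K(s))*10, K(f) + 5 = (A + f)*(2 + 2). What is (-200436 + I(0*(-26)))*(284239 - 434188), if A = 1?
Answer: 29981702754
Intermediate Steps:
K(f) = -1 + 4*f (K(f) = -5 + (1 + f)*(2 + 2) = -5 + (1 + f)*4 = -5 + (4 + 4*f) = -1 + 4*f)
I(s) = 490 + 280*s (I(s) = 7*((8 + (-1 + 4*s))*10) = 7*((7 + 4*s)*10) = 7*(70 + 40*s) = 490 + 280*s)
(-200436 + I(0*(-26)))*(284239 - 434188) = (-200436 + (490 + 280*(0*(-26))))*(284239 - 434188) = (-200436 + (490 + 280*0))*(-149949) = (-200436 + (490 + 0))*(-149949) = (-200436 + 490)*(-149949) = -199946*(-149949) = 29981702754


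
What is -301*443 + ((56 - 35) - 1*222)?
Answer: -133544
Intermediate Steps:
-301*443 + ((56 - 35) - 1*222) = -133343 + (21 - 222) = -133343 - 201 = -133544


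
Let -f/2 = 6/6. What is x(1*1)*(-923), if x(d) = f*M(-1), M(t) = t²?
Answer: 1846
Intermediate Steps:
f = -2 (f = -12/6 = -2*1 = -2)
x(d) = -2 (x(d) = -2*(-1)² = -2*1 = -2)
x(1*1)*(-923) = -2*(-923) = 1846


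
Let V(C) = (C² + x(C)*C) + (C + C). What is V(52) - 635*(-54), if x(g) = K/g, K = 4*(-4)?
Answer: 37082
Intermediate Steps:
K = -16
x(g) = -16/g
V(C) = -16 + C² + 2*C (V(C) = (C² + (-16/C)*C) + (C + C) = (C² - 16) + 2*C = (-16 + C²) + 2*C = -16 + C² + 2*C)
V(52) - 635*(-54) = (-16 + 52*(2 + 52)) - 635*(-54) = (-16 + 52*54) - 1*(-34290) = (-16 + 2808) + 34290 = 2792 + 34290 = 37082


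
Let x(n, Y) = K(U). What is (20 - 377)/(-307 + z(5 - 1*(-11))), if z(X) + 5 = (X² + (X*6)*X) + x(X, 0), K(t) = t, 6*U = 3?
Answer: -34/141 ≈ -0.24113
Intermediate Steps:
U = ½ (U = (⅙)*3 = ½ ≈ 0.50000)
x(n, Y) = ½
z(X) = -9/2 + 7*X² (z(X) = -5 + ((X² + (X*6)*X) + ½) = -5 + ((X² + (6*X)*X) + ½) = -5 + ((X² + 6*X²) + ½) = -5 + (7*X² + ½) = -5 + (½ + 7*X²) = -9/2 + 7*X²)
(20 - 377)/(-307 + z(5 - 1*(-11))) = (20 - 377)/(-307 + (-9/2 + 7*(5 - 1*(-11))²)) = -357/(-307 + (-9/2 + 7*(5 + 11)²)) = -357/(-307 + (-9/2 + 7*16²)) = -357/(-307 + (-9/2 + 7*256)) = -357/(-307 + (-9/2 + 1792)) = -357/(-307 + 3575/2) = -357/2961/2 = -357*2/2961 = -34/141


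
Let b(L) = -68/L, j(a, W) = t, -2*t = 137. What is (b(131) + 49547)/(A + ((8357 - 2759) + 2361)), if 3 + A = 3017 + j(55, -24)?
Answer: 12981178/2856979 ≈ 4.5437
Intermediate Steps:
t = -137/2 (t = -½*137 = -137/2 ≈ -68.500)
j(a, W) = -137/2
A = 5891/2 (A = -3 + (3017 - 137/2) = -3 + 5897/2 = 5891/2 ≈ 2945.5)
(b(131) + 49547)/(A + ((8357 - 2759) + 2361)) = (-68/131 + 49547)/(5891/2 + ((8357 - 2759) + 2361)) = (-68*1/131 + 49547)/(5891/2 + (5598 + 2361)) = (-68/131 + 49547)/(5891/2 + 7959) = 6490589/(131*(21809/2)) = (6490589/131)*(2/21809) = 12981178/2856979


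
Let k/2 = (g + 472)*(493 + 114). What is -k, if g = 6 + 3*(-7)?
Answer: -554798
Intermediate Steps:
g = -15 (g = 6 - 21 = -15)
k = 554798 (k = 2*((-15 + 472)*(493 + 114)) = 2*(457*607) = 2*277399 = 554798)
-k = -1*554798 = -554798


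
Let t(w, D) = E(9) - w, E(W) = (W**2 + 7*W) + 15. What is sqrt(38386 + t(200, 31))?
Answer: sqrt(38345) ≈ 195.82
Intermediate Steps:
E(W) = 15 + W**2 + 7*W
t(w, D) = 159 - w (t(w, D) = (15 + 9**2 + 7*9) - w = (15 + 81 + 63) - w = 159 - w)
sqrt(38386 + t(200, 31)) = sqrt(38386 + (159 - 1*200)) = sqrt(38386 + (159 - 200)) = sqrt(38386 - 41) = sqrt(38345)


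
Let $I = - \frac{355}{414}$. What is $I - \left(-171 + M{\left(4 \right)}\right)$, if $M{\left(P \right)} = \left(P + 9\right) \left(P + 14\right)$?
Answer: $- \frac{26437}{414} \approx -63.857$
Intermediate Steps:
$M{\left(P \right)} = \left(9 + P\right) \left(14 + P\right)$
$I = - \frac{355}{414}$ ($I = \left(-355\right) \frac{1}{414} = - \frac{355}{414} \approx -0.85749$)
$I - \left(-171 + M{\left(4 \right)}\right) = - \frac{355}{414} - \left(-171 + \left(126 + 4^{2} + 23 \cdot 4\right)\right) = - \frac{355}{414} - \left(-171 + \left(126 + 16 + 92\right)\right) = - \frac{355}{414} - \left(-171 + 234\right) = - \frac{355}{414} - 63 = - \frac{26437}{414}$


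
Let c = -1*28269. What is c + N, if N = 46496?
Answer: 18227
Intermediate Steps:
c = -28269
c + N = -28269 + 46496 = 18227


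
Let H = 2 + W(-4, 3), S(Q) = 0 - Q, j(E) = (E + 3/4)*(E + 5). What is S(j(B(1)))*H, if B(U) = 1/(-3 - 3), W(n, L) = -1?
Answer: -203/72 ≈ -2.8194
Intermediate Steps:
B(U) = -⅙ (B(U) = 1/(-6) = -⅙)
j(E) = (5 + E)*(¾ + E) (j(E) = (E + 3*(¼))*(5 + E) = (E + ¾)*(5 + E) = (¾ + E)*(5 + E) = (5 + E)*(¾ + E))
S(Q) = -Q
H = 1 (H = 2 - 1 = 1)
S(j(B(1)))*H = -(15/4 + (-⅙)² + (23/4)*(-⅙))*1 = -(15/4 + 1/36 - 23/24)*1 = -1*203/72*1 = -203/72*1 = -203/72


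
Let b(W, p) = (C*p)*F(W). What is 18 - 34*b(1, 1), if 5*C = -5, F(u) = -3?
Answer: -84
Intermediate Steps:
C = -1 (C = (1/5)*(-5) = -1)
b(W, p) = 3*p (b(W, p) = -p*(-3) = 3*p)
18 - 34*b(1, 1) = 18 - 102 = -84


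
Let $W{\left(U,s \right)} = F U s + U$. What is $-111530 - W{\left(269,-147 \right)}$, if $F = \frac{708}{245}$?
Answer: $\frac{12361}{5} \approx 2472.2$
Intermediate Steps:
$F = \frac{708}{245}$ ($F = 708 \cdot \frac{1}{245} = \frac{708}{245} \approx 2.8898$)
$W{\left(U,s \right)} = U + \frac{708 U s}{245}$ ($W{\left(U,s \right)} = \frac{708 U}{245} s + U = \frac{708 U s}{245} + U = U + \frac{708 U s}{245}$)
$-111530 - W{\left(269,-147 \right)} = -111530 - \frac{1}{245} \cdot 269 \left(245 + 708 \left(-147\right)\right) = -111530 - \frac{1}{245} \cdot 269 \left(245 - 104076\right) = -111530 - \frac{1}{245} \cdot 269 \left(-103831\right) = -111530 - - \frac{570011}{5} = -111530 + \frac{570011}{5} = \frac{12361}{5}$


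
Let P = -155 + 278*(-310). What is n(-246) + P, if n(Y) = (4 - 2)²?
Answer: -86331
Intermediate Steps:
n(Y) = 4 (n(Y) = 2² = 4)
P = -86335 (P = -155 - 86180 = -86335)
n(-246) + P = 4 - 86335 = -86331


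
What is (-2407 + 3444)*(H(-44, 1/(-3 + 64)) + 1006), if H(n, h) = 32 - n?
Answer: 1122034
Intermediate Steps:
(-2407 + 3444)*(H(-44, 1/(-3 + 64)) + 1006) = (-2407 + 3444)*((32 - 1*(-44)) + 1006) = 1037*((32 + 44) + 1006) = 1037*(76 + 1006) = 1037*1082 = 1122034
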